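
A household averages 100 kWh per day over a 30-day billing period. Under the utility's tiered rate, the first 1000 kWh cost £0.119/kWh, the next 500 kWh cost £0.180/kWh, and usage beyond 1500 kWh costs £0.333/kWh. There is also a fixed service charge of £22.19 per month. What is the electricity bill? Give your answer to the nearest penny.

Usage = 100 kWh/day × 30 days = 3000 kWh
First 1000 kWh × £0.119 = £119.00
Next 500 kWh × £0.180 = £90.00
Remaining 1500 kWh × £0.333 = £499.50
Energy charge = £708.50; + service £22.19 = £730.69

£730.69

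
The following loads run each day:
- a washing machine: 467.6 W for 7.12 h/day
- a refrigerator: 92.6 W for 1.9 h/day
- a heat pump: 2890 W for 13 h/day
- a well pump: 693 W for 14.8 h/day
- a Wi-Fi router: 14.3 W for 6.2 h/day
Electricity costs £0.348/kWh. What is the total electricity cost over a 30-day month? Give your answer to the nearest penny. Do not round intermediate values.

washing machine: 467.6 W × 7.12 h × 30 d = 99,879 Wh = 99.88 kWh
refrigerator: 92.6 W × 1.9 h × 30 d = 5,278 Wh = 5.278 kWh
heat pump: 2890 W × 13 h × 30 d = 1,127,100 Wh = 1,127 kWh
well pump: 693 W × 14.8 h × 30 d = 307,692 Wh = 307.7 kWh
Wi-Fi router: 14.3 W × 6.2 h × 30 d = 2,660 Wh = 2.66 kWh
Total energy = 99.88 + 5.278 + 1,127 + 307.7 + 2.66 = 1,543 kWh
Cost = 1,543 kWh × £0.348 = £536.83

£536.83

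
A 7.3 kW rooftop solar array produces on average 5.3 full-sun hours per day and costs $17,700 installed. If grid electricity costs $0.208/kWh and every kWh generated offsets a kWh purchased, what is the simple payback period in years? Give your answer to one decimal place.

Daily generation = 7.3 kW × 5.3 h = 38.69 kWh
Annual generation = 38.69 × 365 = 14122 kWh
Annual savings = 14122 × $0.208 = $2,937.34
Payback = $17,700 / $2,937.34 = 6.03 years

6.0 years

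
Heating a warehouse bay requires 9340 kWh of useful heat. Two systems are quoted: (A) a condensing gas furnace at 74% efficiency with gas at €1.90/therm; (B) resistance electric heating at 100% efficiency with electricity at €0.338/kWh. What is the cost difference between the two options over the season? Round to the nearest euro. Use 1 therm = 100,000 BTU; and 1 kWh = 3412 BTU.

Heat load = 9340 kWh × 3412 = 31,868,080 BTU
Gas: input = 31,868,080 / 0.74 = 43,064,973 BTU = 430.6 therm → 430.6 × €1.90 = €818.23
Electric: 31,868,080 BTU / 3412 = 9,340 kWh → × €0.338 = €3,156.92
Difference = |€818.23 − €3,156.92| = €2,338.69 ≈ €2339

€2339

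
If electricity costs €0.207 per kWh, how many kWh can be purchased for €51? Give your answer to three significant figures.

246 kWh

€51 / €0.207 per kWh = 246.4 kWh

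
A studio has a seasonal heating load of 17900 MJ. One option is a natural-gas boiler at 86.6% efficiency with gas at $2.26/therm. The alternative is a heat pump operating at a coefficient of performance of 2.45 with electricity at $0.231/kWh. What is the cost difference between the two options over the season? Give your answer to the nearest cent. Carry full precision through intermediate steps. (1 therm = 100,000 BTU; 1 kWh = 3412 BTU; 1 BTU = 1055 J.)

$26.07

Heat load = 17900 MJ = 17,900,000,000 J / 1055 = 16,966,825 BTU
Gas: input = 16,966,825 / 0.866 = 19,592,176 BTU = 195.9 therm → 195.9 × $2.26 = $442.78
Heat pump: 16,966,825 BTU / 3412 = 4,973 kWh heat; / 2.45 = 2,030 kWh in → × $0.231 = $468.85
Difference = |$442.78 − $468.85| = $26.07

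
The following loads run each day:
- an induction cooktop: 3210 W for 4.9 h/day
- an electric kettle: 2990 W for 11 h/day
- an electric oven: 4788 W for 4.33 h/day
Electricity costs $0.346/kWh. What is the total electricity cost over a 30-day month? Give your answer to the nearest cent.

$719.86

induction cooktop: 3210 W × 4.9 h × 30 d = 471,870 Wh = 471.9 kWh
electric kettle: 2990 W × 11 h × 30 d = 986,700 Wh = 986.7 kWh
electric oven: 4788 W × 4.33 h × 30 d = 621,961 Wh = 622 kWh
Total energy = 471.9 + 986.7 + 622 = 2,081 kWh
Cost = 2,081 kWh × $0.346 = $719.86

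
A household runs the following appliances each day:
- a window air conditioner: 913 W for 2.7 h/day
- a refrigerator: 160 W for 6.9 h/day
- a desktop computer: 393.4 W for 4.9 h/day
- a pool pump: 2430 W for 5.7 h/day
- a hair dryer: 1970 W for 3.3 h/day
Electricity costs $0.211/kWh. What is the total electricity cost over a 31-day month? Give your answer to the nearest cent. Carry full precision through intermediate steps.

window air conditioner: 913 W × 2.7 h × 31 d = 76,418 Wh = 76.42 kWh
refrigerator: 160 W × 6.9 h × 31 d = 34,224 Wh = 34.22 kWh
desktop computer: 393.4 W × 4.9 h × 31 d = 59,757 Wh = 59.76 kWh
pool pump: 2430 W × 5.7 h × 31 d = 429,381 Wh = 429.4 kWh
hair dryer: 1970 W × 3.3 h × 31 d = 201,531 Wh = 201.5 kWh
Total energy = 76.42 + 34.22 + 59.76 + 429.4 + 201.5 = 801.3 kWh
Cost = 801.3 kWh × $0.211 = $169.08

$169.08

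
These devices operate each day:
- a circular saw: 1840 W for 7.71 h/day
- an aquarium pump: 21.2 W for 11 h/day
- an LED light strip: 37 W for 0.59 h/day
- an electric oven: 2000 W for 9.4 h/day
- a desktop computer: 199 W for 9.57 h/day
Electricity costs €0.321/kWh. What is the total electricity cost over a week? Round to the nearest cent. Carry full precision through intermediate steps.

circular saw: 1840 W × 7.71 h × 7 d = 99,305 Wh = 99.3 kWh
aquarium pump: 21.2 W × 11 h × 7 d = 1,632 Wh = 1.632 kWh
LED light strip: 37 W × 0.59 h × 7 d = 153 Wh = 0.1528 kWh
electric oven: 2000 W × 9.4 h × 7 d = 131,600 Wh = 131.6 kWh
desktop computer: 199 W × 9.57 h × 7 d = 13,331 Wh = 13.33 kWh
Total energy = 99.3 + 1.632 + 0.1528 + 131.6 + 13.33 = 246 kWh
Cost = 246 kWh × €0.321 = €78.97

€78.97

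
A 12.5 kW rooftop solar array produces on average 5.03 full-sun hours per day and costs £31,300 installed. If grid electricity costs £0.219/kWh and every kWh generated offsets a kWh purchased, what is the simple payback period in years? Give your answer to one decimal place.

6.2 years

Daily generation = 12.5 kW × 5.03 h = 62.88 kWh
Annual generation = 62.88 × 365 = 22949 kWh
Annual savings = 22949 × £0.219 = £5,025.91
Payback = £31,300 / £5,025.91 = 6.23 years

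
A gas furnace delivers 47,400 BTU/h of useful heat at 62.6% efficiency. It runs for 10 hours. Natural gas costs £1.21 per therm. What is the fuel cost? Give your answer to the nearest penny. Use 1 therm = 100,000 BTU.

Heat delivered = 47,400 BTU/h × 10 h = 474,000 BTU
Gas input = 474,000 / 0.626 = 757,188 BTU
= 757,188 / 100,000 = 7.572 therm
Cost = 7.572 × £1.21/therm = £9.16

£9.16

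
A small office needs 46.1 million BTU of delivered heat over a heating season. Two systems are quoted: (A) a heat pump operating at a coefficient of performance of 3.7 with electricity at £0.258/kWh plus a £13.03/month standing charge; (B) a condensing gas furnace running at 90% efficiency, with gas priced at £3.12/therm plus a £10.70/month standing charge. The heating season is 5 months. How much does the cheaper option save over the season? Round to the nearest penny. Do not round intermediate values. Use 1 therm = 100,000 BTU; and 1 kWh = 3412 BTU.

£644.36

Heat load = 46.1 × 10⁶ BTU = 46,100,000 BTU
Gas: input = 46,100,000 / 0.900 = 51,222,222 BTU = 512.2 therm → 512.2 × £3.12 = £1,598.13; + 5 × £10.70 standing = £1,651.63
Heat pump: 46,100,000 BTU / 3412 = 13,510 kWh heat; / 3.7 = 3,652 kWh in → × £0.258 = £942.13; + 5 × £13.03 standing = £1,007.28
Difference = |£1,651.63 − £1,007.28| = £644.36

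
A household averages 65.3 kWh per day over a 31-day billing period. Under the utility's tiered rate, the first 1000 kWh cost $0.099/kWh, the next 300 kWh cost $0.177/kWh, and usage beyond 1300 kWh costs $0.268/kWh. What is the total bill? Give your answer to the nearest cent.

Usage = 65.3 kWh/day × 31 days = 2024.3 kWh
First 1000 kWh × $0.099 = $99.00
Next 300 kWh × $0.177 = $53.10
Remaining 724.3 kWh × $0.268 = $194.11
Total = $346.21

$346.21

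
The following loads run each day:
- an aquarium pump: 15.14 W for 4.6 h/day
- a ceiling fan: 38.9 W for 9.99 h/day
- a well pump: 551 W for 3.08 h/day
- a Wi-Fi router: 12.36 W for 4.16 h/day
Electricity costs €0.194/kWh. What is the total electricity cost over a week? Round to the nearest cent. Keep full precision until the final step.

€3.00

aquarium pump: 15.14 W × 4.6 h × 7 d = 488 Wh = 0.4875 kWh
ceiling fan: 38.9 W × 9.99 h × 7 d = 2,720 Wh = 2.72 kWh
well pump: 551 W × 3.08 h × 7 d = 11,880 Wh = 11.88 kWh
Wi-Fi router: 12.36 W × 4.16 h × 7 d = 360 Wh = 0.3599 kWh
Total energy = 0.4875 + 2.72 + 11.88 + 0.3599 = 15.45 kWh
Cost = 15.45 kWh × €0.194 = €3.00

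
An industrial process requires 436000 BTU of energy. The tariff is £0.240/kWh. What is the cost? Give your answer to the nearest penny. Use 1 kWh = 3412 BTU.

436000 BTU × (0.00029308 kWh/BTU) = 127.8 kWh
Cost = 127.8 kWh × £0.240/kWh = £30.67

£30.67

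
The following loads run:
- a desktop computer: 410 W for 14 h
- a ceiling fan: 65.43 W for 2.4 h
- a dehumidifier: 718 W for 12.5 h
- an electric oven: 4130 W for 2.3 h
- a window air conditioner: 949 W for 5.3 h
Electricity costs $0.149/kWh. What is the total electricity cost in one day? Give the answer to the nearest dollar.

$4

desktop computer: 410 W × 14 h = 5,740 Wh = 5.74 kWh
ceiling fan: 65.43 W × 2.4 h = 157 Wh = 0.157 kWh
dehumidifier: 718 W × 12.5 h = 8,975 Wh = 8.975 kWh
electric oven: 4130 W × 2.3 h = 9,499 Wh = 9.499 kWh
window air conditioner: 949 W × 5.3 h = 5,030 Wh = 5.03 kWh
Total energy = 5.74 + 0.157 + 8.975 + 9.499 + 5.03 = 29.4 kWh
Cost = 29.4 kWh × $0.149 = $4.38 ≈ $4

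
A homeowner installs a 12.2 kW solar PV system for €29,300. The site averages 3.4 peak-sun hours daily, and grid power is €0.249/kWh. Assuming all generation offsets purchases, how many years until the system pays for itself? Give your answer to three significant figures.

Daily generation = 12.2 kW × 3.4 h = 41.48 kWh
Annual generation = 41.48 × 365 = 15140 kWh
Annual savings = 15140 × €0.249 = €3,769.91
Payback = €29,300 / €3,769.91 = 7.77 years

7.77 years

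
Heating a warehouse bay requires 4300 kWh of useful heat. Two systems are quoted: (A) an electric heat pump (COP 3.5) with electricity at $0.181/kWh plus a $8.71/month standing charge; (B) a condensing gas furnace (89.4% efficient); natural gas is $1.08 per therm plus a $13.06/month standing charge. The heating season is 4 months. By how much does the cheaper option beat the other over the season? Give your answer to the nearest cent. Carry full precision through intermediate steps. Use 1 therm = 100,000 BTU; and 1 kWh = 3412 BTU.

$27.73

Heat load = 4300 kWh × 3412 = 14,671,600 BTU
Gas: input = 14,671,600 / 0.894 = 16,411,186 BTU = 164.1 therm → 164.1 × $1.08 = $177.24; + 4 × $13.06 standing = $229.48
Heat pump: 14,671,600 BTU / 3412 = 4,300 kWh heat; / 3.5 = 1,229 kWh in → × $0.181 = $222.37; + 4 × $8.71 standing = $257.21
Difference = |$229.48 − $257.21| = $27.73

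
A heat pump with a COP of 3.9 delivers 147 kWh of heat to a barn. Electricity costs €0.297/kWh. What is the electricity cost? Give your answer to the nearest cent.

€11.19

Electrical input = 147 kWh / 3.9 = 37.69 kWh
Cost = 37.69 × €0.297/kWh = €11.19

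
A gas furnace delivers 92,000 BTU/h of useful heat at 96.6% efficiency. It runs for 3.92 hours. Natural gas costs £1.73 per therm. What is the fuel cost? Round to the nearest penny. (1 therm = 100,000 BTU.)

£6.46

Heat delivered = 92,000 BTU/h × 3.92 h = 360,640 BTU
Gas input = 360,640 / 0.966 = 373,333 BTU
= 373,333 / 100,000 = 3.733 therm
Cost = 3.733 × £1.73/therm = £6.46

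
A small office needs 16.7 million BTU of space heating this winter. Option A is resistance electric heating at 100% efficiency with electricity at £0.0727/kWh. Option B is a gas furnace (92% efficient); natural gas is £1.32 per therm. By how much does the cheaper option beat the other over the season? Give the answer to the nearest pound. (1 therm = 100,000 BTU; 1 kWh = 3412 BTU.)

Heat load = 16.7 × 10⁶ BTU = 16,700,000 BTU
Gas: input = 16,700,000 / 0.92 = 18,152,174 BTU = 181.5 therm → 181.5 × £1.32 = £239.61
Electric: 16,700,000 BTU / 3412 = 4,894 kWh → × £0.0727 = £355.83
Difference = |£239.61 − £355.83| = £116.22 ≈ £116

£116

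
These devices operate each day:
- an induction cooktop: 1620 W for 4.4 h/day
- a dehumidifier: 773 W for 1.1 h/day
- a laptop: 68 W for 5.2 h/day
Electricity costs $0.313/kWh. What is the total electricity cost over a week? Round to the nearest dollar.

induction cooktop: 1620 W × 4.4 h × 7 d = 49,896 Wh = 49.9 kWh
dehumidifier: 773 W × 1.1 h × 7 d = 5,952 Wh = 5.952 kWh
laptop: 68 W × 5.2 h × 7 d = 2,475 Wh = 2.475 kWh
Total energy = 49.9 + 5.952 + 2.475 = 58.32 kWh
Cost = 58.32 kWh × $0.313 = $18.26 ≈ $18

$18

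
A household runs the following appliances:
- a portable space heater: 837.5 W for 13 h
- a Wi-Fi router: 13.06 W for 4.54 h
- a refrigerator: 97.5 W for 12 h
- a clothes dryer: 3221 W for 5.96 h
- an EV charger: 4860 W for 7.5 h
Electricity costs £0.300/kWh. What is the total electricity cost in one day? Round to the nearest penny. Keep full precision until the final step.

£20.33

portable space heater: 837.5 W × 13 h = 10,888 Wh = 10.89 kWh
Wi-Fi router: 13.06 W × 4.54 h = 59 Wh = 0.05929 kWh
refrigerator: 97.5 W × 12 h = 1,170 Wh = 1.17 kWh
clothes dryer: 3221 W × 5.96 h = 19,197 Wh = 19.2 kWh
EV charger: 4860 W × 7.5 h = 36,450 Wh = 36.45 kWh
Total energy = 10.89 + 0.05929 + 1.17 + 19.2 + 36.45 = 67.76 kWh
Cost = 67.76 kWh × £0.300 = £20.33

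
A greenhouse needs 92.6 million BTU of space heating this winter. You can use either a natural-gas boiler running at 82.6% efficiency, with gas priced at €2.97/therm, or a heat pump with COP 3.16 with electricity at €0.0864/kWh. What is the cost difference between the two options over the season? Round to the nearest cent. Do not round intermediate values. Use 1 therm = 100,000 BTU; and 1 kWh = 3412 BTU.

€2587.52

Heat load = 92.6 × 10⁶ BTU = 92,600,000 BTU
Gas: input = 92,600,000 / 0.826 = 112,106,538 BTU = 1,121 therm → 1,121 × €2.97 = €3,329.56
Heat pump: 92,600,000 BTU / 3412 = 27,140 kWh heat; / 3.16 = 8,588 kWh in → × €0.0864 = €742.04
Difference = |€3,329.56 − €742.04| = €2,587.52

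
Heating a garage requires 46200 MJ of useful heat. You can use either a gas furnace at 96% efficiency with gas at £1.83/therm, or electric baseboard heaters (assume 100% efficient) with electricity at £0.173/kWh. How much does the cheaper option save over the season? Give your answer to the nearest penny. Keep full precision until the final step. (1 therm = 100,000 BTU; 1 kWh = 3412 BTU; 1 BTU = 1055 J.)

Heat load = 46200 MJ = 46,200,000,000 J / 1055 = 43,791,469 BTU
Gas: input = 43,791,469 / 0.96 = 45,616,114 BTU = 456.2 therm → 456.2 × £1.83 = £834.77
Electric: 43,791,469 BTU / 3412 = 12,830 kWh → × £0.173 = £2,220.38
Difference = |£834.77 − £2,220.38| = £1,385.60

£1385.60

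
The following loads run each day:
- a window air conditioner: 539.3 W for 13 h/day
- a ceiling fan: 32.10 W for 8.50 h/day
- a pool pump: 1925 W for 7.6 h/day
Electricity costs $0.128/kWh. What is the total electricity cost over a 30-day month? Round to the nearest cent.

window air conditioner: 539.3 W × 13 h × 30 d = 210,327 Wh = 210.3 kWh
ceiling fan: 32.10 W × 8.50 h × 30 d = 8,186 Wh = 8.186 kWh
pool pump: 1925 W × 7.6 h × 30 d = 438,900 Wh = 438.9 kWh
Total energy = 210.3 + 8.186 + 438.9 = 657.4 kWh
Cost = 657.4 kWh × $0.128 = $84.15

$84.15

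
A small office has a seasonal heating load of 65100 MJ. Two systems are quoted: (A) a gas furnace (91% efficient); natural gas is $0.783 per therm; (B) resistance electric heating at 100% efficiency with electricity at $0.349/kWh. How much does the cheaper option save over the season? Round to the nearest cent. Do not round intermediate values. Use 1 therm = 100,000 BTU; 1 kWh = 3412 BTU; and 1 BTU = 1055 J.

$5780.74

Heat load = 65100 MJ = 65,100,000,000 J / 1055 = 61,706,161 BTU
Gas: input = 61,706,161 / 0.91 = 67,808,968 BTU = 678.1 therm → 678.1 × $0.783 = $530.94
Electric: 61,706,161 BTU / 3412 = 18,090 kWh → × $0.349 = $6,311.68
Difference = |$530.94 − $6,311.68| = $5,780.74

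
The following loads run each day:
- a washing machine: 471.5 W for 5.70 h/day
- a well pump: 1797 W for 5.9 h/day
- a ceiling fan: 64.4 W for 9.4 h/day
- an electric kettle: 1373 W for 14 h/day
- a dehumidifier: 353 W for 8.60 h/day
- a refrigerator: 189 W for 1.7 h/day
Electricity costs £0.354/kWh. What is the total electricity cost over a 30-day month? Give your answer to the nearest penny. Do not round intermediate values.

£387.36

washing machine: 471.5 W × 5.70 h × 30 d = 80,626 Wh = 80.63 kWh
well pump: 1797 W × 5.9 h × 30 d = 318,069 Wh = 318.1 kWh
ceiling fan: 64.4 W × 9.4 h × 30 d = 18,161 Wh = 18.16 kWh
electric kettle: 1373 W × 14 h × 30 d = 576,660 Wh = 576.7 kWh
dehumidifier: 353 W × 8.60 h × 30 d = 91,074 Wh = 91.07 kWh
refrigerator: 189 W × 1.7 h × 30 d = 9,639 Wh = 9.639 kWh
Total energy = 80.63 + 318.1 + 18.16 + 576.7 + 91.07 + 9.639 = 1,094 kWh
Cost = 1,094 kWh × £0.354 = £387.36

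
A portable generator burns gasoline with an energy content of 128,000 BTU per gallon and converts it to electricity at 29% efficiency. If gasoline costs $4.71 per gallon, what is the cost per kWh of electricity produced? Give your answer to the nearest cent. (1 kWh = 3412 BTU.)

Electrical output per gallon = 128,000 BTU × 0.29 / 3412 BTU/kWh = 10.88 kWh
Cost per kWh = $4.71 / 10.88 kWh = $0.433

$0.43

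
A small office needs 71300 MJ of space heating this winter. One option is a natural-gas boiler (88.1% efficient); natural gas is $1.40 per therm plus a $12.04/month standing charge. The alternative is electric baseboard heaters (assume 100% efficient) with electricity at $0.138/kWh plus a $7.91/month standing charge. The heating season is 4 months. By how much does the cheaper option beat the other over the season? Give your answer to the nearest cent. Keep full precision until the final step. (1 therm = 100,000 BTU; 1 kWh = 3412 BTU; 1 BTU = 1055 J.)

$1642.94

Heat load = 71300 MJ = 71,300,000,000 J / 1055 = 67,582,938 BTU
Gas: input = 67,582,938 / 0.881 = 76,711,621 BTU = 767.1 therm → 767.1 × $1.40 = $1,073.96; + 4 × $12.04 standing = $1,122.12
Electric: 67,582,938 BTU / 3412 = 19,810 kWh → × $0.138 = $2,733.42; + 4 × $7.91 standing = $2,765.06
Difference = |$1,122.12 − $2,765.06| = $1,642.94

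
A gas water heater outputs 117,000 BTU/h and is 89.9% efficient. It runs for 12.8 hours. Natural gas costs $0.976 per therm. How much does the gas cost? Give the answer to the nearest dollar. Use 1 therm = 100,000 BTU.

Heat delivered = 117,000 BTU/h × 12.8 h = 1,497,600 BTU
Gas input = 1,497,600 / 0.899 = 1,665,851 BTU
= 1,665,851 / 100,000 = 16.66 therm
Cost = 16.66 × $0.976/therm = $16.26 ≈ $16

$16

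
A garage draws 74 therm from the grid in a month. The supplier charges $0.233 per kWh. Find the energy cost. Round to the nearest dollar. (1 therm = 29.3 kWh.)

$505

74 therm × (29.3 kWh/therm) = 2,168 kWh
Cost = 2,168 kWh × $0.233/kWh = $505.19 ≈ $505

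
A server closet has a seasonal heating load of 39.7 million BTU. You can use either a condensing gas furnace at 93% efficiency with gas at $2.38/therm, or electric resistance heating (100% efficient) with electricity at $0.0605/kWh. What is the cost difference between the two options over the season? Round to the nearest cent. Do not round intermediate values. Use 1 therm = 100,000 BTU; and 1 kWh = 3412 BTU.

Heat load = 39.7 × 10⁶ BTU = 39,700,000 BTU
Gas: input = 39,700,000 / 0.930 = 42,688,172 BTU = 426.9 therm → 426.9 × $2.38 = $1,015.98
Electric: 39,700,000 BTU / 3412 = 11,640 kWh → × $0.0605 = $703.94
Difference = |$1,015.98 − $703.94| = $312.04

$312.04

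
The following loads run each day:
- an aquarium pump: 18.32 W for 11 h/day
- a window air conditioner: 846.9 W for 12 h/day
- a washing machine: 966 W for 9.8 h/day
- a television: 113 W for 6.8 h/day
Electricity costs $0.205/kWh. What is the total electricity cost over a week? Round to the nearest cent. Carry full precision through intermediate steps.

aquarium pump: 18.32 W × 11 h × 7 d = 1,411 Wh = 1.411 kWh
window air conditioner: 846.9 W × 12 h × 7 d = 71,140 Wh = 71.14 kWh
washing machine: 966 W × 9.8 h × 7 d = 66,268 Wh = 66.27 kWh
television: 113 W × 6.8 h × 7 d = 5,379 Wh = 5.379 kWh
Total energy = 1.411 + 71.14 + 66.27 + 5.379 = 144.2 kWh
Cost = 144.2 kWh × $0.205 = $29.56

$29.56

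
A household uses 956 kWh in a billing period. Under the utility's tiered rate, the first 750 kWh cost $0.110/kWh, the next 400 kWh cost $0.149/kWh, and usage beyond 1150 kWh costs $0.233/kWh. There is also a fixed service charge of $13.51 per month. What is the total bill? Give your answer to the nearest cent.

$126.70

First 750 kWh × $0.110 = $82.50
Next 206 kWh × $0.149 = $30.69
Remaining tier: 0 kWh (not reached)
Energy charge = $113.19; + service $13.51 = $126.70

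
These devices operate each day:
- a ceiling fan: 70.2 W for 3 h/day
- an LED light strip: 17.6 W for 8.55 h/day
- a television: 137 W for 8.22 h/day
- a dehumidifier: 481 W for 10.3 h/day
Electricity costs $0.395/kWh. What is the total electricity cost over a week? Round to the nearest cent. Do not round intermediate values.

$17.81

ceiling fan: 70.2 W × 3 h × 7 d = 1,474 Wh = 1.474 kWh
LED light strip: 17.6 W × 8.55 h × 7 d = 1,053 Wh = 1.053 kWh
television: 137 W × 8.22 h × 7 d = 7,883 Wh = 7.883 kWh
dehumidifier: 481 W × 10.3 h × 7 d = 34,680 Wh = 34.68 kWh
Total energy = 1.474 + 1.053 + 7.883 + 34.68 = 45.09 kWh
Cost = 45.09 kWh × $0.395 = $17.81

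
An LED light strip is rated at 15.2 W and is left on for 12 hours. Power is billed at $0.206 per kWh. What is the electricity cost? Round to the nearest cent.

Energy = 15.2 W × 12 h = 182 Wh = 0.1824 kWh
Cost = 0.1824 kWh × $0.206/kWh = $0.04

$0.04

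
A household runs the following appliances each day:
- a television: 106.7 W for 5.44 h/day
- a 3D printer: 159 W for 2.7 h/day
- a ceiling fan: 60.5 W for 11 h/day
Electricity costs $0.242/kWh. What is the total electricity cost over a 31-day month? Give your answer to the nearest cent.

$12.57

television: 106.7 W × 5.44 h × 31 d = 17,994 Wh = 17.99 kWh
3D printer: 159 W × 2.7 h × 31 d = 13,308 Wh = 13.31 kWh
ceiling fan: 60.5 W × 11 h × 31 d = 20,630 Wh = 20.63 kWh
Total energy = 17.99 + 13.31 + 20.63 = 51.93 kWh
Cost = 51.93 kWh × $0.242 = $12.57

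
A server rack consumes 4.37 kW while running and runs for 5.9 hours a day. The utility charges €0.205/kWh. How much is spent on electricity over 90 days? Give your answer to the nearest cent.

Energy = 4370 W × 5.9 h/day × 90 days = 2,320,470 Wh = 2,320 kWh
Cost = 2,320 kWh × €0.205/kWh = €475.70

€475.70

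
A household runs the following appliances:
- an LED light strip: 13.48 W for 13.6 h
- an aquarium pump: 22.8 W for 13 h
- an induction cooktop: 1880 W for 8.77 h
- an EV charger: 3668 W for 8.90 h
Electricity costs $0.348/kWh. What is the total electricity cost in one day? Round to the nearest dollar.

$17

LED light strip: 13.48 W × 13.6 h = 183 Wh = 0.1833 kWh
aquarium pump: 22.8 W × 13 h = 296 Wh = 0.2964 kWh
induction cooktop: 1880 W × 8.77 h = 16,488 Wh = 16.49 kWh
EV charger: 3668 W × 8.90 h = 32,645 Wh = 32.65 kWh
Total energy = 0.1833 + 0.2964 + 16.49 + 32.65 = 49.61 kWh
Cost = 49.61 kWh × $0.348 = $17.27 ≈ $17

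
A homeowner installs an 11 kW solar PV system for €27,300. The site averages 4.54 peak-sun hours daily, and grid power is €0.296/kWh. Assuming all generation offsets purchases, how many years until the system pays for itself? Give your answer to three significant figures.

5.06 years

Daily generation = 11 kW × 4.54 h = 49.94 kWh
Annual generation = 49.94 × 365 = 18228 kWh
Annual savings = 18228 × €0.296 = €5,395.52
Payback = €27,300 / €5,395.52 = 5.06 years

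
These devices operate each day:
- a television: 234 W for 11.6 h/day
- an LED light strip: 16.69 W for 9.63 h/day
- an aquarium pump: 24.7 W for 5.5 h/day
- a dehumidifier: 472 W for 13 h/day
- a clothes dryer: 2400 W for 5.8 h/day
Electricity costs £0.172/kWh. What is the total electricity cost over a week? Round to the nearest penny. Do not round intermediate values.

television: 234 W × 11.6 h × 7 d = 19,001 Wh = 19 kWh
LED light strip: 16.69 W × 9.63 h × 7 d = 1,125 Wh = 1.125 kWh
aquarium pump: 24.7 W × 5.5 h × 7 d = 951 Wh = 0.9509 kWh
dehumidifier: 472 W × 13 h × 7 d = 42,952 Wh = 42.95 kWh
clothes dryer: 2400 W × 5.8 h × 7 d = 97,440 Wh = 97.44 kWh
Total energy = 19 + 1.125 + 0.9509 + 42.95 + 97.44 = 161.5 kWh
Cost = 161.5 kWh × £0.172 = £27.77

£27.77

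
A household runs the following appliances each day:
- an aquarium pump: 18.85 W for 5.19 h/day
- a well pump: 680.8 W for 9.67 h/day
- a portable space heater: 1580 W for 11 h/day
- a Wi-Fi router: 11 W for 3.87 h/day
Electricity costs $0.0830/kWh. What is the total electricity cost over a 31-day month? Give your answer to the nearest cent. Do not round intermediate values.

aquarium pump: 18.85 W × 5.19 h × 31 d = 3,033 Wh = 3.033 kWh
well pump: 680.8 W × 9.67 h × 31 d = 204,083 Wh = 204.1 kWh
portable space heater: 1580 W × 11 h × 31 d = 538,780 Wh = 538.8 kWh
Wi-Fi router: 11 W × 3.87 h × 31 d = 1,320 Wh = 1.32 kWh
Total energy = 3.033 + 204.1 + 538.8 + 1.32 = 747.2 kWh
Cost = 747.2 kWh × $0.0830 = $62.02

$62.02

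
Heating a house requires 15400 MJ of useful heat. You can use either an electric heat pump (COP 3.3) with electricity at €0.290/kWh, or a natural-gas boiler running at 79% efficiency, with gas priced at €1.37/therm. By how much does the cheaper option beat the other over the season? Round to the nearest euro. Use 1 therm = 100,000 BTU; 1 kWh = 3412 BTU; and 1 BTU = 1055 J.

€123

Heat load = 15400 MJ = 15,400,000,000 J / 1055 = 14,597,156 BTU
Gas: input = 14,597,156 / 0.79 = 18,477,413 BTU = 184.8 therm → 184.8 × €1.37 = €253.14
Heat pump: 14,597,156 BTU / 3412 = 4,278 kWh heat; / 3.3 = 1,296 kWh in → × €0.290 = €375.96
Difference = |€253.14 − €375.96| = €122.82 ≈ €123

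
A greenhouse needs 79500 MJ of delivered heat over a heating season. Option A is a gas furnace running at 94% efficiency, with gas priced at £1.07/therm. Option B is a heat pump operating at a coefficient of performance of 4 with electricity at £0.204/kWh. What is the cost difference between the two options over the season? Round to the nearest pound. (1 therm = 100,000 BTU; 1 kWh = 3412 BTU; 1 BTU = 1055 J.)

Heat load = 79500 MJ = 79,500,000,000 J / 1055 = 75,355,450 BTU
Gas: input = 75,355,450 / 0.94 = 80,165,373 BTU = 801.7 therm → 801.7 × £1.07 = £857.77
Heat pump: 75,355,450 BTU / 3412 = 22,090 kWh heat; / 4 = 5,521 kWh in → × £0.204 = £1,126.36
Difference = |£857.77 − £1,126.36| = £268.59 ≈ £269

£269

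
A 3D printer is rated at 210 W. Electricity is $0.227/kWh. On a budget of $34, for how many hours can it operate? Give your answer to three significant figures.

713 h

Energy budget = $34 / $0.227 per kWh = 149.8 kWh = 149,780 Wh
Runtime = 149,780 Wh / 210 W = 713.2 h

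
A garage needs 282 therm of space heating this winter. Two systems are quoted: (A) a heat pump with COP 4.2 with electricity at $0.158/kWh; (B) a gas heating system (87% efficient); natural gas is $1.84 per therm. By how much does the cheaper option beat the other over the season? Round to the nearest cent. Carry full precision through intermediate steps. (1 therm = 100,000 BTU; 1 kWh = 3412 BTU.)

Heat load = 282 therm × 100,000 = 28,200,000 BTU
Gas: input = 28,200,000 / 0.87 = 32,413,793 BTU = 324.1 therm → 324.1 × $1.84 = $596.41
Heat pump: 28,200,000 BTU / 3412 = 8,265 kWh heat; / 4.2 = 1,968 kWh in → × $0.158 = $310.92
Difference = |$596.41 − $310.92| = $285.49

$285.49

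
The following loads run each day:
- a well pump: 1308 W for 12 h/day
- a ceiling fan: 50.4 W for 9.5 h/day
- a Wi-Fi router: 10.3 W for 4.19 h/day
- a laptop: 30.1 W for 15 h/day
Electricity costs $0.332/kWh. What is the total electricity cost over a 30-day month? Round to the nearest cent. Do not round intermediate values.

$166.03

well pump: 1308 W × 12 h × 30 d = 470,880 Wh = 470.9 kWh
ceiling fan: 50.4 W × 9.5 h × 30 d = 14,364 Wh = 14.36 kWh
Wi-Fi router: 10.3 W × 4.19 h × 30 d = 1,295 Wh = 1.295 kWh
laptop: 30.1 W × 15 h × 30 d = 13,545 Wh = 13.54 kWh
Total energy = 470.9 + 14.36 + 1.295 + 13.54 = 500.1 kWh
Cost = 500.1 kWh × $0.332 = $166.03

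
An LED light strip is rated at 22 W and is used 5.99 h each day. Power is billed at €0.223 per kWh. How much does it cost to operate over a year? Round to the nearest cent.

€10.73

Energy = 22 W × 5.99 h/day × 365 days = 48,100 Wh = 48.1 kWh
Cost = 48.1 kWh × €0.223/kWh = €10.73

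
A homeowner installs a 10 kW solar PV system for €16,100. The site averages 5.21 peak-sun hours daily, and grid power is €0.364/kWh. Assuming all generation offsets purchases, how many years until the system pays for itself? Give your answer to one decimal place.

2.3 years

Daily generation = 10 kW × 5.21 h = 52.1 kWh
Annual generation = 52.1 × 365 = 19016 kWh
Annual savings = 19016 × €0.364 = €6,922.01
Payback = €16,100 / €6,922.01 = 2.33 years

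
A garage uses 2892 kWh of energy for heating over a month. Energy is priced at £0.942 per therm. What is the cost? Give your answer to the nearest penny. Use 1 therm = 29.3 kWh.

2892 kWh × (0.03413 therm/kWh) = 98.7 therm
Cost = 98.7 therm × £0.942/therm = £92.98

£92.98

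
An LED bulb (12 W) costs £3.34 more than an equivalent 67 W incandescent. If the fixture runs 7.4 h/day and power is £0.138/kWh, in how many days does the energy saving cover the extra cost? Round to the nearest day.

59 days

Power saved = 67 − 12 = 55 W
Daily energy saved = 55 W × 7.4 h = 407 Wh = 0.407 kWh
Daily savings = 0.407 × £0.138 = £0.0562
Payback = £3.34 / £0.0562 per day = 59.47 days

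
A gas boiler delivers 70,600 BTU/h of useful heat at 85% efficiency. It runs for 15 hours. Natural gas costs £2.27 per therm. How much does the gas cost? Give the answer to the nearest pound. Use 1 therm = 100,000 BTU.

Heat delivered = 70,600 BTU/h × 15 h = 1,059,000 BTU
Gas input = 1,059,000 / 0.85 = 1,245,882 BTU
= 1,245,882 / 100,000 = 12.46 therm
Cost = 12.46 × £2.27/therm = £28.28 ≈ £28

£28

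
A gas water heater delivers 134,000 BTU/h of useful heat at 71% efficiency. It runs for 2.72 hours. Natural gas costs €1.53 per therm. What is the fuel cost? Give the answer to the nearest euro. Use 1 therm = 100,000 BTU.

€8

Heat delivered = 134,000 BTU/h × 2.72 h = 364,480 BTU
Gas input = 364,480 / 0.71 = 513,352 BTU
= 513,352 / 100,000 = 5.134 therm
Cost = 5.134 × €1.53/therm = €7.85 ≈ €8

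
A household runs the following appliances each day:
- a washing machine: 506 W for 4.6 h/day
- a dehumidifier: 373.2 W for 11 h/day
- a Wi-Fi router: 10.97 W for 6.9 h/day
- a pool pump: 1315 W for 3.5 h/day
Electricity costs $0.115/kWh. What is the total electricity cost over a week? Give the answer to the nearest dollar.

$9

washing machine: 506 W × 4.6 h × 7 d = 16,293 Wh = 16.29 kWh
dehumidifier: 373.2 W × 11 h × 7 d = 28,736 Wh = 28.74 kWh
Wi-Fi router: 10.97 W × 6.9 h × 7 d = 530 Wh = 0.5299 kWh
pool pump: 1315 W × 3.5 h × 7 d = 32,218 Wh = 32.22 kWh
Total energy = 16.29 + 28.74 + 0.5299 + 32.22 = 77.78 kWh
Cost = 77.78 kWh × $0.115 = $8.94 ≈ $9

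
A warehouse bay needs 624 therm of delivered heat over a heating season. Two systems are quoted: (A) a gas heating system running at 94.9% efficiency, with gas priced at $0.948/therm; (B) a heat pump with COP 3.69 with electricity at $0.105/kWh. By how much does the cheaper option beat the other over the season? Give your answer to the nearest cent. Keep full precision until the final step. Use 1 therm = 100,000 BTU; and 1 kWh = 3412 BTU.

$102.94

Heat load = 624 therm × 100,000 = 62,400,000 BTU
Gas: input = 62,400,000 / 0.949 = 65,753,425 BTU = 657.5 therm → 657.5 × $0.948 = $623.34
Heat pump: 62,400,000 BTU / 3412 = 18,290 kWh heat; / 3.69 = 4,956 kWh in → × $0.105 = $520.40
Difference = |$623.34 − $520.40| = $102.94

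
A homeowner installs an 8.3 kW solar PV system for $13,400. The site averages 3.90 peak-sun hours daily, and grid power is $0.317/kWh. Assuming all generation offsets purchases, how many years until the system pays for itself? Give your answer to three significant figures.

Daily generation = 8.3 kW × 3.90 h = 32.37 kWh
Annual generation = 32.37 × 365 = 11815 kWh
Annual savings = 11815 × $0.317 = $3,745.37
Payback = $13,400 / $3,745.37 = 3.58 years

3.58 years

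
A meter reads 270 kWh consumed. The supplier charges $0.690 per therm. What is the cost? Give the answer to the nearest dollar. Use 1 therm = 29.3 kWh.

270 kWh × (0.03413 therm/kWh) = 9.215 therm
Cost = 9.215 therm × $0.690/therm = $6.36 ≈ $6

$6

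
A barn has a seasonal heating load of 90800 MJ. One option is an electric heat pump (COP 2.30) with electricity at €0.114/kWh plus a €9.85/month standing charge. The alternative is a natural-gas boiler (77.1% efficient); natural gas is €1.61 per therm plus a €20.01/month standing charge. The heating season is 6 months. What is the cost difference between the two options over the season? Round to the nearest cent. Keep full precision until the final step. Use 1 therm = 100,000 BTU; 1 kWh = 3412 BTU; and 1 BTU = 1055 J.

Heat load = 90800 MJ = 90,800,000,000 J / 1055 = 86,066,351 BTU
Gas: input = 86,066,351 / 0.771 = 111,629,508 BTU = 1,116 therm → 1,116 × €1.61 = €1,797.24; + 6 × €20.01 standing = €1,917.30
Heat pump: 86,066,351 BTU / 3412 = 25,220 kWh heat; / 2.30 = 10,970 kWh in → × €0.114 = €1,250.26; + 6 × €9.85 standing = €1,309.36
Difference = |€1,917.30 − €1,309.36| = €607.93

€607.93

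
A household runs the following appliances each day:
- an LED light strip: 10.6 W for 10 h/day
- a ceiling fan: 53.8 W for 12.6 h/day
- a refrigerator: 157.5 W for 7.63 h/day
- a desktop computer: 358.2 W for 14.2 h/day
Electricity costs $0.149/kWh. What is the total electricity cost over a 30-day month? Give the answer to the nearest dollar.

$32

LED light strip: 10.6 W × 10 h × 30 d = 3,180 Wh = 3.18 kWh
ceiling fan: 53.8 W × 12.6 h × 30 d = 20,336 Wh = 20.34 kWh
refrigerator: 157.5 W × 7.63 h × 30 d = 36,052 Wh = 36.05 kWh
desktop computer: 358.2 W × 14.2 h × 30 d = 152,593 Wh = 152.6 kWh
Total energy = 3.18 + 20.34 + 36.05 + 152.6 = 212.2 kWh
Cost = 212.2 kWh × $0.149 = $31.61 ≈ $32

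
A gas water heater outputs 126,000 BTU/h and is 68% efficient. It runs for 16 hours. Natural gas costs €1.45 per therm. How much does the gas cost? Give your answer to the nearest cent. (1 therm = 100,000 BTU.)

Heat delivered = 126,000 BTU/h × 16 h = 2,016,000 BTU
Gas input = 2,016,000 / 0.68 = 2,964,706 BTU
= 2,964,706 / 100,000 = 29.65 therm
Cost = 29.65 × €1.45/therm = €42.99

€42.99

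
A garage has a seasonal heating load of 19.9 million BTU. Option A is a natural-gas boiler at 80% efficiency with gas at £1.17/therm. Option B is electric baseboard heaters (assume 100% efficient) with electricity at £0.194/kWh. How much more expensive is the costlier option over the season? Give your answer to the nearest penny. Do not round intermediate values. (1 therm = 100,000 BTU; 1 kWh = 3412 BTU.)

Heat load = 19.9 × 10⁶ BTU = 19,900,000 BTU
Gas: input = 19,900,000 / 0.80 = 24,875,000 BTU = 248.8 therm → 248.8 × £1.17 = £291.04
Electric: 19,900,000 BTU / 3412 = 5,832 kWh → × £0.194 = £1,131.48
Difference = |£291.04 − £1,131.48| = £840.44

£840.44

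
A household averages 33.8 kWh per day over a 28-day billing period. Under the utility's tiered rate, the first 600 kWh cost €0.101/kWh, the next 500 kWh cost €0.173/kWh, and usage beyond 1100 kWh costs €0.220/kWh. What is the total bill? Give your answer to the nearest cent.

€120.53

Usage = 33.8 kWh/day × 28 days = 946.4 kWh
First 600 kWh × €0.101 = €60.60
Next 346.4 kWh × €0.173 = €59.93
Remaining tier: 0 kWh (not reached)
Total = €120.53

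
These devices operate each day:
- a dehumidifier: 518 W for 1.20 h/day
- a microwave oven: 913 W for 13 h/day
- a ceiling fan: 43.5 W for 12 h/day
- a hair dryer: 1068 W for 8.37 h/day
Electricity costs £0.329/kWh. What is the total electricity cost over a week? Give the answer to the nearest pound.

£51

dehumidifier: 518 W × 1.20 h × 7 d = 4,351 Wh = 4.351 kWh
microwave oven: 913 W × 13 h × 7 d = 83,083 Wh = 83.08 kWh
ceiling fan: 43.5 W × 12 h × 7 d = 3,654 Wh = 3.654 kWh
hair dryer: 1068 W × 8.37 h × 7 d = 62,574 Wh = 62.57 kWh
Total energy = 4.351 + 83.08 + 3.654 + 62.57 = 153.7 kWh
Cost = 153.7 kWh × £0.329 = £50.55 ≈ £51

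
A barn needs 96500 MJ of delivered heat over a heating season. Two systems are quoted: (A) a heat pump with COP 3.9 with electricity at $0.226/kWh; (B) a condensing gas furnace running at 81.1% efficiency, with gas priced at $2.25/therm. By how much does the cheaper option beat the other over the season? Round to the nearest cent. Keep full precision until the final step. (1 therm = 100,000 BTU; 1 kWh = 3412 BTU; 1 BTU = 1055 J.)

$984.18

Heat load = 96500 MJ = 96,500,000,000 J / 1055 = 91,469,194 BTU
Gas: input = 91,469,194 / 0.811 = 112,785,690 BTU = 1,128 therm → 1,128 × $2.25 = $2,537.68
Heat pump: 91,469,194 BTU / 3412 = 26,810 kWh heat; / 3.9 = 6,874 kWh in → × $0.226 = $1,553.49
Difference = |$2,537.68 − $1,553.49| = $984.18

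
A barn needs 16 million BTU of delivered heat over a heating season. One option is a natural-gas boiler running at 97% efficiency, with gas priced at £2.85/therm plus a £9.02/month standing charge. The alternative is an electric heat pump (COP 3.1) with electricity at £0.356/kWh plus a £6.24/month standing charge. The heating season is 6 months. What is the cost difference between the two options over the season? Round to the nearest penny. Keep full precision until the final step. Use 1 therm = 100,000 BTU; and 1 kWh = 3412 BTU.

£51.73

Heat load = 16 × 10⁶ BTU = 16,000,000 BTU
Gas: input = 16,000,000 / 0.97 = 16,494,845 BTU = 164.9 therm → 164.9 × £2.85 = £470.10; + 6 × £9.02 standing = £524.22
Heat pump: 16,000,000 BTU / 3412 = 4,689 kWh heat; / 3.1 = 1,513 kWh in → × £0.356 = £538.52; + 6 × £6.24 standing = £575.96
Difference = |£524.22 − £575.96| = £51.73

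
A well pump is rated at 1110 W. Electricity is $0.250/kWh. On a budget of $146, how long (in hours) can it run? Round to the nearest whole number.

Energy budget = $146 / $0.250 per kWh = 584 kWh = 584,000 Wh
Runtime = 584,000 Wh / 1110 W = 526.1 h

526 h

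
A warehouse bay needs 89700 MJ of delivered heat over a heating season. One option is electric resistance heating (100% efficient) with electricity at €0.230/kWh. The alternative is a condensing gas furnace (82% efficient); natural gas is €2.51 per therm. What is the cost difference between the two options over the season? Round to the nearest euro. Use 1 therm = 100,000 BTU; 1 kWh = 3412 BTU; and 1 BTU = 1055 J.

€3129

Heat load = 89700 MJ = 89,700,000,000 J / 1055 = 85,023,697 BTU
Gas: input = 85,023,697 / 0.82 = 103,687,435 BTU = 1,037 therm → 1,037 × €2.51 = €2,602.55
Electric: 85,023,697 BTU / 3412 = 24,920 kWh → × €0.230 = €5,731.37
Difference = |€2,602.55 − €5,731.37| = €3,128.82 ≈ €3129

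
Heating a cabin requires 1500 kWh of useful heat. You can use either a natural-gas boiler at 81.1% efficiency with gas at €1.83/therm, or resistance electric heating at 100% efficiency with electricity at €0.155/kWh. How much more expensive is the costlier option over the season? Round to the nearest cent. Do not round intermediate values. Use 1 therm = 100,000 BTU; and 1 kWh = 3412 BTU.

€117.01

Heat load = 1500 kWh × 3412 = 5,118,000 BTU
Gas: input = 5,118,000 / 0.811 = 6,310,727 BTU = 63.11 therm → 63.11 × €1.83 = €115.49
Electric: 5,118,000 BTU / 3412 = 1,500 kWh → × €0.155 = €232.50
Difference = |€115.49 − €232.50| = €117.01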